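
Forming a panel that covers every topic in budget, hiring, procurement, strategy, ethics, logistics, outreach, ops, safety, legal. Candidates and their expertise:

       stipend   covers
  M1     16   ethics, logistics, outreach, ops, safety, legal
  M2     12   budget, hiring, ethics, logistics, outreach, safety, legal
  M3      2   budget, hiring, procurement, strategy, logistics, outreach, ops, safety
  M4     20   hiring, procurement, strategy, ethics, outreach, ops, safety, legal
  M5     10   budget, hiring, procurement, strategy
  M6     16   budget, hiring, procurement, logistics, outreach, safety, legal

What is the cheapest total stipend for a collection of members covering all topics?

M2, M3 cover every topic at stipend 12 + 2 = 14.
Any cover uses at least 2 members; among all covering selections none totals below 14.

14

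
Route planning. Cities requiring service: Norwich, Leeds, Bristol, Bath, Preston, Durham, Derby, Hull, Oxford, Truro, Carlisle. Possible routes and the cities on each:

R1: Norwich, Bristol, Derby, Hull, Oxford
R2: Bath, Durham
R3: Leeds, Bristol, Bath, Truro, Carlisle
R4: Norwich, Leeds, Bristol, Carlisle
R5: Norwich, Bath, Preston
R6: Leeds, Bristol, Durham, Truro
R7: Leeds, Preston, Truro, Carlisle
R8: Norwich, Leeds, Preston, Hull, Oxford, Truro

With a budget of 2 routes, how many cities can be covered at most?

Choosing R1, R3 covers {Norwich, Leeds, Bristol, Bath, Derby, Hull, Oxford, Truro, Carlisle} — 9 cities.
No choice of 2 routes does better; here Preston, Durham are left uncovered.

9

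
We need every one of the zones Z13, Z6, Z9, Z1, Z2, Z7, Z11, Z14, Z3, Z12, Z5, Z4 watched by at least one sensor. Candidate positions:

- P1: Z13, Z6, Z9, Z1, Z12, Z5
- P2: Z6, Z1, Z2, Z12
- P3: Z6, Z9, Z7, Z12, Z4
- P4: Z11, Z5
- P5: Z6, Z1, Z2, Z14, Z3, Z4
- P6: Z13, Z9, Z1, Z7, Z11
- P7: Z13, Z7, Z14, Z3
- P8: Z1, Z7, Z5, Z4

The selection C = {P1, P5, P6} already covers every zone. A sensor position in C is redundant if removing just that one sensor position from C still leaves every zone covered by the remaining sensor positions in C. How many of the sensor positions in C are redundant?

Drop P1: Z12, Z5 uncovered — not redundant.
Drop P5: Z2, Z14, Z3, Z4 uncovered — not redundant.
Drop P6: Z7, Z11 uncovered — not redundant.
None of the sensor positions in C is redundant.

0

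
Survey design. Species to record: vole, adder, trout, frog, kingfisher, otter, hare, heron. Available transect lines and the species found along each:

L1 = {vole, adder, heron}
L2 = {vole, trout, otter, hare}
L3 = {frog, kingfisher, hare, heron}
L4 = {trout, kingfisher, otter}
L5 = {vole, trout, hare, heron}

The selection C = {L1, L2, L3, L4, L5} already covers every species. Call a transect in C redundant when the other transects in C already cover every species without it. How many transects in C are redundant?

3

Drop L1: adder uncovered — not redundant.
Drop L2: the rest still cover every species — redundant.
Drop L3: frog uncovered — not redundant.
Drop L4: the rest still cover every species — redundant.
Drop L5: the rest still cover every species — redundant.
3 redundant: L2, L4, L5.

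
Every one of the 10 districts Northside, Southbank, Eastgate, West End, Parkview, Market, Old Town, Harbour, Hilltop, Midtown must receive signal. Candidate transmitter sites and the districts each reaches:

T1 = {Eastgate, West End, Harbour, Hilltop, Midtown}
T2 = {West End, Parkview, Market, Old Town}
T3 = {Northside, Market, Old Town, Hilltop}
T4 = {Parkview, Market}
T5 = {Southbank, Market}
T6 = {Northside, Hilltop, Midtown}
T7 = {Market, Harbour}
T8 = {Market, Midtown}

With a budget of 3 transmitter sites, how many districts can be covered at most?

9

Choosing T1, T2, T3 covers {Northside, Eastgate, West End, Parkview, Market, Old Town, Harbour, Hilltop, Midtown} — 9 districts.
No choice of 3 transmitter sites does better; here Southbank is left uncovered.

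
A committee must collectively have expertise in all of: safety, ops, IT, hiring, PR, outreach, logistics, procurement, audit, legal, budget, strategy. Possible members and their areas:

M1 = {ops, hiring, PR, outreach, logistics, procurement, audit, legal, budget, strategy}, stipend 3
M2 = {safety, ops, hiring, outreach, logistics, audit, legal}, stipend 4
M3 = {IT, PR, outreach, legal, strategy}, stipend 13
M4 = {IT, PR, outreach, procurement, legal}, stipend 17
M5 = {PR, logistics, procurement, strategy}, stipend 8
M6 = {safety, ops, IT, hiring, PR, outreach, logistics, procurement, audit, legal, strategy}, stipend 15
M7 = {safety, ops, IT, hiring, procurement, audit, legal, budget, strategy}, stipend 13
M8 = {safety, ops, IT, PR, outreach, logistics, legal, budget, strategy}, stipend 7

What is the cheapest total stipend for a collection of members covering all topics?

10

M1, M8 cover every topic at stipend 3 + 7 = 10.
Any cover uses at least 2 members; among all covering selections none totals below 10.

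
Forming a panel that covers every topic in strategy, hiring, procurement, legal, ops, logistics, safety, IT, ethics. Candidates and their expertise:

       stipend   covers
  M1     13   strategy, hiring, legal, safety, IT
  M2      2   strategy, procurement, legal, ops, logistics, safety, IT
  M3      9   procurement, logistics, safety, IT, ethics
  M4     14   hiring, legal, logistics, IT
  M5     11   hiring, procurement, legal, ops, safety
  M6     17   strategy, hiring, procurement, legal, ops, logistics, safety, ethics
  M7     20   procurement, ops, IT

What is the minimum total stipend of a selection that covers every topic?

M2, M6 cover every topic at stipend 2 + 17 = 19.
Any cover uses at least 2 members; among all covering selections none totals below 19.

19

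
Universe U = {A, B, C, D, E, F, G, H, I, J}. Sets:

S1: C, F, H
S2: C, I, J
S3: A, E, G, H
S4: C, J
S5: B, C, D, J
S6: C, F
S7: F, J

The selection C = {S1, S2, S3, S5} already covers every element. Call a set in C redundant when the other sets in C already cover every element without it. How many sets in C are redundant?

Drop S1: F uncovered — not redundant.
Drop S2: I uncovered — not redundant.
Drop S3: A, E, G uncovered — not redundant.
Drop S5: B, D uncovered — not redundant.
None of the sets in C is redundant.

0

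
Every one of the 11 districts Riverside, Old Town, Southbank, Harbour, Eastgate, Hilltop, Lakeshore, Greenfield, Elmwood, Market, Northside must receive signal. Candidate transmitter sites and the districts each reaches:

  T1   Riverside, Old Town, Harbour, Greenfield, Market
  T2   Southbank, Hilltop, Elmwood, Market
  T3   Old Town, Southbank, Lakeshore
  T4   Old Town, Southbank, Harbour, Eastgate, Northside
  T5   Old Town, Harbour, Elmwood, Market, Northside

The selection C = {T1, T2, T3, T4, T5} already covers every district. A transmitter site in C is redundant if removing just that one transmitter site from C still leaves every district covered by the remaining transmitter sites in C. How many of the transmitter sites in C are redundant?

Drop T1: Riverside, Greenfield uncovered — not redundant.
Drop T2: Hilltop uncovered — not redundant.
Drop T3: Lakeshore uncovered — not redundant.
Drop T4: Eastgate uncovered — not redundant.
Drop T5: the rest still cover every district — redundant.
1 redundant: T5.

1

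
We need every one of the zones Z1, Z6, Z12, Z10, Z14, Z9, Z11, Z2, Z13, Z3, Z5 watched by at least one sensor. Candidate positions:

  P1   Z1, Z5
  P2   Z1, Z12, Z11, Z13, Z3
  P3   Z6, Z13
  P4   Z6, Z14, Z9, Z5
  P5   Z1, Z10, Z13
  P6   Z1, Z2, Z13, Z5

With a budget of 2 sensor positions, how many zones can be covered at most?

9

Choosing P2, P4 covers {Z1, Z6, Z12, Z14, Z9, Z11, Z13, Z3, Z5} — 9 zones.
No choice of 2 sensor positions does better; here Z10, Z2 are left uncovered.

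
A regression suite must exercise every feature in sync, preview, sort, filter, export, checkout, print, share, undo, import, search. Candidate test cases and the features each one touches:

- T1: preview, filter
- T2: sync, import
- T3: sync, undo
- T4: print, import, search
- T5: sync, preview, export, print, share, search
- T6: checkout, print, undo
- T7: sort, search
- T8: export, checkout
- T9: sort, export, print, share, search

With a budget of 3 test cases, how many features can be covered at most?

9

Choosing T1, T2, T9 covers {sync, preview, sort, filter, export, print, share, import, search} — 9 features.
No choice of 3 test cases does better; here checkout, undo are left uncovered.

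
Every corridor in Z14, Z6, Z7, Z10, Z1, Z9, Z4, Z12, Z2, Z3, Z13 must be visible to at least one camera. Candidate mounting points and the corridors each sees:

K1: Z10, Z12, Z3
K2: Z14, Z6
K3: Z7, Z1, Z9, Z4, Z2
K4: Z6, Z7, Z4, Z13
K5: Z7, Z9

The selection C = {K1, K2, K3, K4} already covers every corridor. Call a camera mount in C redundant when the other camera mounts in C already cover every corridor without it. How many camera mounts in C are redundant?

Drop K1: Z10, Z12, Z3 uncovered — not redundant.
Drop K2: Z14 uncovered — not redundant.
Drop K3: Z1, Z9, Z2 uncovered — not redundant.
Drop K4: Z13 uncovered — not redundant.
None of the camera mounts in C is redundant.

0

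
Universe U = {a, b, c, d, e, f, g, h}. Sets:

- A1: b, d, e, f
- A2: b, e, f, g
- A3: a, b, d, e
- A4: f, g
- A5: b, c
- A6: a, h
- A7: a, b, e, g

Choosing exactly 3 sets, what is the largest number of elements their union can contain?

Choosing A1, A2, A6 covers {a, b, d, e, f, g, h} — 7 elements.
No choice of 3 sets does better; here c is left uncovered.

7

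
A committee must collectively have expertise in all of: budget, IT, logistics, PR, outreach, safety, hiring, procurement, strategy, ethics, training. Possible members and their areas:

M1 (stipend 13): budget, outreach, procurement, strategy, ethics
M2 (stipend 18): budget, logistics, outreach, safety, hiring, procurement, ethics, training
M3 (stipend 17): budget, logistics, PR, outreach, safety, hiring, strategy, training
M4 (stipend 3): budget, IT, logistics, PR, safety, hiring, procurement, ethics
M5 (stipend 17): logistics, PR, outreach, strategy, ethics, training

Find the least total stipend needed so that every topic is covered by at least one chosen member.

20

M3, M4 cover every topic at stipend 17 + 3 = 20.
Any cover uses at least 2 members; among all covering selections none totals below 20.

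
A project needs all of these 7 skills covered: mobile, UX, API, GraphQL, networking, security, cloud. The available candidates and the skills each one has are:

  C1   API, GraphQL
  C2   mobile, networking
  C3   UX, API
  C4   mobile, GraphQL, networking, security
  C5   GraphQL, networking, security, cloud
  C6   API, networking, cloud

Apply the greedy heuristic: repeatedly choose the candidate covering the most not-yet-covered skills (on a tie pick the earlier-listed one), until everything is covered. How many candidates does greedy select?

Pick 1: C4 covers 4 new skills (mobile, GraphQL, networking, security).
Pick 2: C3 covers 2 new skills (UX, API).
Pick 3: C5 covers 1 new skills (cloud).
Greedy uses 3 candidates.

3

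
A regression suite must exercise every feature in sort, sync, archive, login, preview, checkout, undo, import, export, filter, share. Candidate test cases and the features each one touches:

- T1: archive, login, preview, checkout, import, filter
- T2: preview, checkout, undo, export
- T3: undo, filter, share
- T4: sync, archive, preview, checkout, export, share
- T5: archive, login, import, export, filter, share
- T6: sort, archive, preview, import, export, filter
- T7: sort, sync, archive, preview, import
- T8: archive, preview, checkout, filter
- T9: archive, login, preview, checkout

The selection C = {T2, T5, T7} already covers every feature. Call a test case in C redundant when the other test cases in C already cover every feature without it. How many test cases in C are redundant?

Drop T2: checkout, undo uncovered — not redundant.
Drop T5: login, filter, share uncovered — not redundant.
Drop T7: sort, sync uncovered — not redundant.
None of the test cases in C is redundant.

0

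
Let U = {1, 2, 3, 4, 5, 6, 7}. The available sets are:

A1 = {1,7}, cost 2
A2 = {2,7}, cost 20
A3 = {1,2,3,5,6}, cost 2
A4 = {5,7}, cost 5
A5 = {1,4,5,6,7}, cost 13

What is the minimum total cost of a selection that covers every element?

A3, A5 cover every element at cost 2 + 13 = 15.
Any cover uses at least 2 sets; among all covering selections none totals below 15.

15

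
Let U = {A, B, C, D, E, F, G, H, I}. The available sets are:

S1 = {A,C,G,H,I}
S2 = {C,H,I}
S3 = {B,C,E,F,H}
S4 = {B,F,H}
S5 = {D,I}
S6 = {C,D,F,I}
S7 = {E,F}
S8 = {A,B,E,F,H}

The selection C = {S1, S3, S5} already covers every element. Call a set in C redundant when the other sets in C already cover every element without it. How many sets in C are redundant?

Drop S1: A, G uncovered — not redundant.
Drop S3: B, E, F uncovered — not redundant.
Drop S5: D uncovered — not redundant.
None of the sets in C is redundant.

0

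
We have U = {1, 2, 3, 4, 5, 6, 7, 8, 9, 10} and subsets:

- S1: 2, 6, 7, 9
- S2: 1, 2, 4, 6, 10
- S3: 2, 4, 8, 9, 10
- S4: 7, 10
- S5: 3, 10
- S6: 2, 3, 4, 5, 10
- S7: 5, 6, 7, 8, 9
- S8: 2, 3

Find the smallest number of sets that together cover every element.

3

S2, S5, S7 together cover {1, 2, 3, 4, 5, 6, 7, 8, 9, 10} — every element.
No 2 of the 8 sets cover everything (all 28 pairs fall short), so 3 is minimum.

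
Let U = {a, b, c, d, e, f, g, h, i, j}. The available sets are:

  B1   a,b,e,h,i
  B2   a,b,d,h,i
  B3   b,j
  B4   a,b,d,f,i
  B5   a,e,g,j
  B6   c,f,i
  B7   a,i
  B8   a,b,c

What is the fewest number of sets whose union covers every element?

B2, B5, B6 together cover {a, b, c, d, e, f, g, h, i, j} — every element.
No 2 of the 8 sets cover everything (all 28 pairs fall short), so 3 is minimum.
Greedy (largest uncovered first) would take B1, B4, B5, B6 — 4 sets — but 3 suffice.

3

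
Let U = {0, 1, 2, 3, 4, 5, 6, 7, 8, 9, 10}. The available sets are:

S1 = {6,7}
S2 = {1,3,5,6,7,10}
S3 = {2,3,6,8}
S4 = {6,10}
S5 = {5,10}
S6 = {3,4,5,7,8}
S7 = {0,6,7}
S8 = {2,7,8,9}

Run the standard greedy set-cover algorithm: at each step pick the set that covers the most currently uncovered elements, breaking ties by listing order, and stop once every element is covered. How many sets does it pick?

4

Pick 1: S2 covers 6 new elements (1, 3, 5, 6, 7, 10).
Pick 2: S8 covers 3 new elements (2, 8, 9).
Pick 3: S6 covers 1 new elements (4).
Pick 4: S7 covers 1 new elements (0).
Greedy uses 4 sets.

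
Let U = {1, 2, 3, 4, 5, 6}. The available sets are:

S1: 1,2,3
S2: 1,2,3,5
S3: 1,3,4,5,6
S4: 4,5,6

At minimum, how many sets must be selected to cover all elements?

2

S1, S3 together cover {1, 2, 3, 4, 5, 6} — every element.
No single set contains all 6 elements, so 2 is optimal.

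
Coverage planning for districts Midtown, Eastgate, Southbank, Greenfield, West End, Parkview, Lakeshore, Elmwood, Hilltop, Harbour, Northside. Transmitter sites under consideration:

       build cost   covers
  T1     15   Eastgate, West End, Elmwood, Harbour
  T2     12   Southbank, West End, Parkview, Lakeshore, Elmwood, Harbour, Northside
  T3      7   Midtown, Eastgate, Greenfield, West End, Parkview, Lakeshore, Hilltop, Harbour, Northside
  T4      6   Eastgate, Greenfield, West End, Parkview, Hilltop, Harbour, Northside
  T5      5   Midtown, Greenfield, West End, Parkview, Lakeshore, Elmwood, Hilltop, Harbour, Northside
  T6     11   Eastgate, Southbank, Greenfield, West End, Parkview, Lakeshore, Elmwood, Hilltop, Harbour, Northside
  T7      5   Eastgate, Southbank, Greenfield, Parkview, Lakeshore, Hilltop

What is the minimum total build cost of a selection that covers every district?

10

T5, T7 cover every district at build cost 5 + 5 = 10.
Any cover uses at least 2 transmitter sites; among all covering selections none totals below 10.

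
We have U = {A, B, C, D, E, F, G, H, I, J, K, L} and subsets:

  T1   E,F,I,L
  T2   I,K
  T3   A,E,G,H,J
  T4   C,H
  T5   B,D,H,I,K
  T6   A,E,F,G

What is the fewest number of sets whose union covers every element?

4

T1, T3, T4, T5 together cover {A, B, C, D, E, F, G, H, I, J, K, L} — every element.
No 3 of the 6 sets cover everything (all 20 triples fall short), so 4 is minimum.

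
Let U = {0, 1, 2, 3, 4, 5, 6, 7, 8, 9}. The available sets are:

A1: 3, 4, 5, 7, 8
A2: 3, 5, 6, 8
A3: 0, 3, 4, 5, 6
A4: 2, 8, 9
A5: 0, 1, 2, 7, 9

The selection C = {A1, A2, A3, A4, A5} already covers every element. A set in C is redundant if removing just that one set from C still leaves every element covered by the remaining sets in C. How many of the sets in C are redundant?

4

Drop A1: the rest still cover every element — redundant.
Drop A2: the rest still cover every element — redundant.
Drop A3: the rest still cover every element — redundant.
Drop A4: the rest still cover every element — redundant.
Drop A5: 1 uncovered — not redundant.
4 redundant: A1, A2, A3, A4.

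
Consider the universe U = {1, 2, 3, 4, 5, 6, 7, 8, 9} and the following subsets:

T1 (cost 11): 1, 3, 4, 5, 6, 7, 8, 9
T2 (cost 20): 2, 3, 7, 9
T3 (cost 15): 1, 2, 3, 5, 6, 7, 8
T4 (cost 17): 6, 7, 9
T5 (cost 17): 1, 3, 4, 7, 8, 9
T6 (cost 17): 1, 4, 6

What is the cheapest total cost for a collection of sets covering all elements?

26

T1, T3 cover every element at cost 11 + 15 = 26.
Any cover uses at least 2 sets; among all covering selections none totals below 26.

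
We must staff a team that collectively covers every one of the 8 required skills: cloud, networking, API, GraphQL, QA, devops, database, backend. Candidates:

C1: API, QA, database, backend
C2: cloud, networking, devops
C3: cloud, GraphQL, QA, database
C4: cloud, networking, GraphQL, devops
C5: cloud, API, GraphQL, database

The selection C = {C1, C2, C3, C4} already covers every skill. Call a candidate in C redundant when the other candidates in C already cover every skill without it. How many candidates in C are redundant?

Drop C1: API, backend uncovered — not redundant.
Drop C2: the rest still cover every skill — redundant.
Drop C3: the rest still cover every skill — redundant.
Drop C4: the rest still cover every skill — redundant.
3 redundant: C2, C3, C4.

3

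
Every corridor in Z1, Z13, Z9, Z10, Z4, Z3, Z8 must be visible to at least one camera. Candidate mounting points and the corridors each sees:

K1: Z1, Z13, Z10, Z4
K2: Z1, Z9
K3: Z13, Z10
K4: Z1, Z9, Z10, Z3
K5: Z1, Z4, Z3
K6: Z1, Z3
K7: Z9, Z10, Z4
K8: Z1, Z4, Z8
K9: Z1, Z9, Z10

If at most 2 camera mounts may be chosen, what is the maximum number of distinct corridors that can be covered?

6

Choosing K1, K4 covers {Z1, Z13, Z9, Z10, Z4, Z3} — 6 corridors.
No choice of 2 camera mounts does better; here Z8 is left uncovered.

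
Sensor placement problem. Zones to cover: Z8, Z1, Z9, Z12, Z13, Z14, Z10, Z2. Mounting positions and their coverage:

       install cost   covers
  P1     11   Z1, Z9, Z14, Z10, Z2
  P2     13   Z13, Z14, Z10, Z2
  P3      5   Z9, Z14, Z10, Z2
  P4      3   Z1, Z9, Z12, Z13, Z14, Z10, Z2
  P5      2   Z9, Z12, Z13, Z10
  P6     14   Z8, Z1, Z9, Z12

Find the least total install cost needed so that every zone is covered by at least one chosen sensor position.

P4, P6 cover every zone at install cost 3 + 14 = 17.
Any cover uses at least 2 sensor positions; among all covering selections none totals below 17.

17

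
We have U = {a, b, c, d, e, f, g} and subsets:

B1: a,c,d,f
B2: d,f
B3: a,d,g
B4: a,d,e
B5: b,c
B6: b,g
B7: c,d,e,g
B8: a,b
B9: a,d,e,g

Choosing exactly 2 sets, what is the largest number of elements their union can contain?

Choosing B1, B6 covers {a, b, c, d, f, g} — 6 elements.
No choice of 2 sets does better; here e is left uncovered.

6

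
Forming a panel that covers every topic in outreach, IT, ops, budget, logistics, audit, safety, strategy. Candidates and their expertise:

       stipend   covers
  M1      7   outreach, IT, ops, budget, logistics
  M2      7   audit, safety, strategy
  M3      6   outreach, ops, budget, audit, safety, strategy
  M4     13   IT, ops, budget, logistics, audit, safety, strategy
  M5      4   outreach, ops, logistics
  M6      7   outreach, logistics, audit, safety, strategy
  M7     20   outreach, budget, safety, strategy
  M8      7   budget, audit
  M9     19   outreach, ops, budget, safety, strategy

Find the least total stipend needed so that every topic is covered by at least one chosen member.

M1, M3 cover every topic at stipend 7 + 6 = 13.
Any cover uses at least 2 members; among all covering selections none totals below 13.

13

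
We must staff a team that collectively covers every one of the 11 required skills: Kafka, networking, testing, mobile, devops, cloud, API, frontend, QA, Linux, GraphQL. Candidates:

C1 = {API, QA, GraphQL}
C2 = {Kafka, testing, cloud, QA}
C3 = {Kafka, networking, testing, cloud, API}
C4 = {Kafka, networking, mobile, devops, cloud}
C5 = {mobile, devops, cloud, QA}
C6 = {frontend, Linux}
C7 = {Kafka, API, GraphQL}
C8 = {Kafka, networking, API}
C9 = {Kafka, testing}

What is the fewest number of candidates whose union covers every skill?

4

C1, C2, C4, C6 together cover {Kafka, networking, testing, mobile, devops, cloud, API, frontend, QA, Linux, GraphQL} — every skill.
No 3 of the 9 candidates cover everything (all 84 triples fall short), so 4 is minimum.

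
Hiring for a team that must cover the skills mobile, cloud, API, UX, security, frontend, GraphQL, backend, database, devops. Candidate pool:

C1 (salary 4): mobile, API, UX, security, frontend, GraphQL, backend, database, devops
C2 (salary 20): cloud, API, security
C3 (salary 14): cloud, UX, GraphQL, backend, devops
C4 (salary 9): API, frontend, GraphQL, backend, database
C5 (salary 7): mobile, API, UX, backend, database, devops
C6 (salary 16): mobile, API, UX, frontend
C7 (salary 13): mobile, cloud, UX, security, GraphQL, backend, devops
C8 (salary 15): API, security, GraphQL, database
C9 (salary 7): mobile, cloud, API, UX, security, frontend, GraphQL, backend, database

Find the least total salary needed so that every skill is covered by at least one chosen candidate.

C1, C9 cover every skill at salary 4 + 7 = 11.
Any cover uses at least 2 candidates; among all covering selections none totals below 11.

11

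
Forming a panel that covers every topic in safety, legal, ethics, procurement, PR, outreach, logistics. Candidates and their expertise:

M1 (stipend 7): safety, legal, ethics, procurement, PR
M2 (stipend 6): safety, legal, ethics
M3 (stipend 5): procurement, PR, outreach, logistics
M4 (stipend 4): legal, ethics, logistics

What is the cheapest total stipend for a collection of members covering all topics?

11

M2, M3 cover every topic at stipend 6 + 5 = 11.
Any cover uses at least 2 members; among all covering selections none totals below 11.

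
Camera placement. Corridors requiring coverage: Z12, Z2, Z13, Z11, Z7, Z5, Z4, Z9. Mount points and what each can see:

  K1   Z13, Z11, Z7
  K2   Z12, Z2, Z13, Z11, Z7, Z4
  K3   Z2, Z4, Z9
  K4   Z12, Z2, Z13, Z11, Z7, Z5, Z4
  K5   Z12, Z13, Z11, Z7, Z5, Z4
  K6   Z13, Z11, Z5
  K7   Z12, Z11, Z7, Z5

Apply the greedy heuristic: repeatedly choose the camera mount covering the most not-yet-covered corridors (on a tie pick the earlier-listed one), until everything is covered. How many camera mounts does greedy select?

2

Pick 1: K4 covers 7 new corridors (Z12, Z2, Z13, Z11, Z7, Z5, Z4).
Pick 2: K3 covers 1 new corridors (Z9).
Greedy uses 2 camera mounts.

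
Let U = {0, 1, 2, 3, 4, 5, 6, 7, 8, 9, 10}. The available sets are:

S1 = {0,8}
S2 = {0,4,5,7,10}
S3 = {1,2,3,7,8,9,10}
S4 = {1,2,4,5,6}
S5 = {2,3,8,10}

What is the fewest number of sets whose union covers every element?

3

S1, S3, S4 together cover {0, 1, 2, 3, 4, 5, 6, 7, 8, 9, 10} — every element.
No 2 of the 5 sets cover everything (all 10 pairs fall short), so 3 is minimum.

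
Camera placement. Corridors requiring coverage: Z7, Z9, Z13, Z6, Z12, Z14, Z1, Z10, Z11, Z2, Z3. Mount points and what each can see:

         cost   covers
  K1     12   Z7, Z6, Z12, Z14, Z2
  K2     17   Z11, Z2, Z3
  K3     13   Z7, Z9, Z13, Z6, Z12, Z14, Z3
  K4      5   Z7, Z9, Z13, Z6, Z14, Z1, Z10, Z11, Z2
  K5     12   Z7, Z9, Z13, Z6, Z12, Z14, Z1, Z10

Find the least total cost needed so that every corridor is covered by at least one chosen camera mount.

18

K3, K4 cover every corridor at cost 13 + 5 = 18.
Any cover uses at least 2 camera mounts; among all covering selections none totals below 18.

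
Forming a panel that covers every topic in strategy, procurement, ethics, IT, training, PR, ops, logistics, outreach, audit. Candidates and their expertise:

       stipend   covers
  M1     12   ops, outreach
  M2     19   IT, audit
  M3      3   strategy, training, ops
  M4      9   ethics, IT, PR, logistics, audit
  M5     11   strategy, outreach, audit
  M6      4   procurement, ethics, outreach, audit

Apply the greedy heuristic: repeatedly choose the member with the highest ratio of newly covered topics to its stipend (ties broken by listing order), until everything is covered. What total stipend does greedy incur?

Pick 1: M3 adds 3 new (strategy, training, ops) at stipend 3 (ratio 3/3).
Pick 2: M6 adds 4 new (procurement, ethics, outreach, audit) at stipend 4 (ratio 4/4).
Pick 3: M4 adds 3 new (IT, PR, logistics) at stipend 9 (ratio 3/9).
Greedy total stipend: 3 + 4 + 9 = 16.

16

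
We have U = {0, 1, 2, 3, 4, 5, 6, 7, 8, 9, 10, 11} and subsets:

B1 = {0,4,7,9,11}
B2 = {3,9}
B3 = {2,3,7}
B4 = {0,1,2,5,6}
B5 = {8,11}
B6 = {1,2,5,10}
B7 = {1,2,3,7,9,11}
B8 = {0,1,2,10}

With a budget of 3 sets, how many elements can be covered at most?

Choosing B1, B2, B4 covers {0, 1, 2, 3, 4, 5, 6, 7, 9, 11} — 10 elements.
No choice of 3 sets does better; here 8, 10 are left uncovered.

10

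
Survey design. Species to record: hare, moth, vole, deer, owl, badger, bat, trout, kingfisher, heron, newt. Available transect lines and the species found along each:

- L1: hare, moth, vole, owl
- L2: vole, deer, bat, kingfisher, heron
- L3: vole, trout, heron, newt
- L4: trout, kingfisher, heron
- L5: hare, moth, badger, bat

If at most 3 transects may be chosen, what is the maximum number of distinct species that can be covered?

10

Choosing L1, L2, L3 covers {hare, moth, vole, deer, owl, bat, trout, kingfisher, heron, newt} — 10 species.
No choice of 3 transects does better; here badger is left uncovered.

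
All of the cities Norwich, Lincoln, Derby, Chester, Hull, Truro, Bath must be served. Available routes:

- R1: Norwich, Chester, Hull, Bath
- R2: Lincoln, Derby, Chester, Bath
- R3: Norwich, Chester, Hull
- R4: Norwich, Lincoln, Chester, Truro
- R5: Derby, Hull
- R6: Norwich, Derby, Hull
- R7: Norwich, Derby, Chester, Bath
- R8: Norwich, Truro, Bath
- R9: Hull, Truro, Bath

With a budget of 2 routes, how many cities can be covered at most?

Choosing R1, R2 covers {Norwich, Lincoln, Derby, Chester, Hull, Bath} — 6 cities.
No choice of 2 routes does better; here Truro is left uncovered.

6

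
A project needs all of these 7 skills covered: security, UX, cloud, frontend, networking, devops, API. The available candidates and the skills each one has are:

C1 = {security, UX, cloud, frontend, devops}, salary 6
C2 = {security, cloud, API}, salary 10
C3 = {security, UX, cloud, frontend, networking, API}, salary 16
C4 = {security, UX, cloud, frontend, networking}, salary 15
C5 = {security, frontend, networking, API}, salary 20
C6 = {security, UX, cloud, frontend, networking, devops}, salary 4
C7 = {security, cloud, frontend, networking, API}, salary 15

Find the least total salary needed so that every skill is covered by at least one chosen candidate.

14

C2, C6 cover every skill at salary 10 + 4 = 14.
Any cover uses at least 2 candidates; among all covering selections none totals below 14.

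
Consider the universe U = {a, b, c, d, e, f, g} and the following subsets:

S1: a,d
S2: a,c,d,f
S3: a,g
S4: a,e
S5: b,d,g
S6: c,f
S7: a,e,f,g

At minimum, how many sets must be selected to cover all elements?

S2, S4, S5 together cover {a, b, c, d, e, f, g} — every element.
No 2 of the 7 sets cover everything (all 21 pairs fall short), so 3 is minimum.

3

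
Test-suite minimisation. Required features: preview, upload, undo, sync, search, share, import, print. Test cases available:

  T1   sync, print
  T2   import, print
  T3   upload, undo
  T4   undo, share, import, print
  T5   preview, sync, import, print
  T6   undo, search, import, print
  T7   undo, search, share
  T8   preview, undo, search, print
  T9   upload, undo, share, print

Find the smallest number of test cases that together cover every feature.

3

T3, T5, T7 together cover {preview, upload, undo, sync, search, share, import, print} — every feature.
No 2 of the 9 test cases cover everything (all 36 pairs fall short), so 3 is minimum.
Greedy (largest uncovered first) would take T4, T5, T3, T6 — 4 test cases — but 3 suffice.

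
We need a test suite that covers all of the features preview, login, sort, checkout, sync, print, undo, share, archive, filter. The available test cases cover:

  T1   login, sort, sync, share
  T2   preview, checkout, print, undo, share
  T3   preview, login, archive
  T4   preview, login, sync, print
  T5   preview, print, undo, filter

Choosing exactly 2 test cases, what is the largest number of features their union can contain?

Choosing T1, T2 covers {preview, login, sort, checkout, sync, print, undo, share} — 8 features.
No choice of 2 test cases does better; here archive, filter are left uncovered.

8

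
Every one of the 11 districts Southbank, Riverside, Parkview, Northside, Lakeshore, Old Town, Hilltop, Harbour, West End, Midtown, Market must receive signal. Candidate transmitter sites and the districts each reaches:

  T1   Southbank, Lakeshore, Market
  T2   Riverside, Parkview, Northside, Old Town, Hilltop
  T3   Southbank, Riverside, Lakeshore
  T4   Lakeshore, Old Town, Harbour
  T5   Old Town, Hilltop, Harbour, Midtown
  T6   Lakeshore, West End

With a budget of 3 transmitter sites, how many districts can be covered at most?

10

Choosing T1, T2, T5 covers {Southbank, Riverside, Parkview, Northside, Lakeshore, Old Town, Hilltop, Harbour, Midtown, Market} — 10 districts.
No choice of 3 transmitter sites does better; here West End is left uncovered.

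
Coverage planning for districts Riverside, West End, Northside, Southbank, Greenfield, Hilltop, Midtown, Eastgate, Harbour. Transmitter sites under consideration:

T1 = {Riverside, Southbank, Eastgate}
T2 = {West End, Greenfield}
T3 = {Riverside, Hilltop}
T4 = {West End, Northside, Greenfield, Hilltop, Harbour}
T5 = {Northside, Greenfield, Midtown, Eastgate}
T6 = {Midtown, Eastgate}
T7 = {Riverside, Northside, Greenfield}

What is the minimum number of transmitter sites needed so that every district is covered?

T1, T4, T5 together cover {Riverside, West End, Northside, Southbank, Greenfield, Hilltop, Midtown, Eastgate, Harbour} — every district.
No 2 of the 7 transmitter sites cover everything (all 21 pairs fall short), so 3 is minimum.

3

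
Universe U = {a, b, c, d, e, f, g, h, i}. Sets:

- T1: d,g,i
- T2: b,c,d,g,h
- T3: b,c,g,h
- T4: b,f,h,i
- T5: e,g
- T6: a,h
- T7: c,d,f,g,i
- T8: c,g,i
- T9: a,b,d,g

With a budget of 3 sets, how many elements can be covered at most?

8

Choosing T2, T4, T5 covers {b, c, d, e, f, g, h, i} — 8 elements.
No choice of 3 sets does better; here a is left uncovered.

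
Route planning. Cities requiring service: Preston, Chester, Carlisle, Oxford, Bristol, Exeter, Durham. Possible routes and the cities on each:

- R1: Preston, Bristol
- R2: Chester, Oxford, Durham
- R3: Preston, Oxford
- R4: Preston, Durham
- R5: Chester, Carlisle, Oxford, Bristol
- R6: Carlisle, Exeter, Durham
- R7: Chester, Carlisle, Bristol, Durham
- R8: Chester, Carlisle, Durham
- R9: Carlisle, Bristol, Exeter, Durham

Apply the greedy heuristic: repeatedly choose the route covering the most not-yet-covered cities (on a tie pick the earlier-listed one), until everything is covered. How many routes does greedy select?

Pick 1: R5 covers 4 new cities (Chester, Carlisle, Oxford, Bristol).
Pick 2: R4 covers 2 new cities (Preston, Durham).
Pick 3: R6 covers 1 new cities (Exeter).
Greedy uses 3 routes.

3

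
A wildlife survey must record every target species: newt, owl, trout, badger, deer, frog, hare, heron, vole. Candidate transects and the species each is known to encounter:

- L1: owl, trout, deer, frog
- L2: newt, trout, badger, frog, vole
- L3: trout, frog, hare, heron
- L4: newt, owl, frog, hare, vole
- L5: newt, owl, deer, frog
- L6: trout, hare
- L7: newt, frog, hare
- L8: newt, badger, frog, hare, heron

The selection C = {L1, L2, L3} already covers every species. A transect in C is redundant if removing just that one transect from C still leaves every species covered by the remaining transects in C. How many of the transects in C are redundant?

0

Drop L1: owl, deer uncovered — not redundant.
Drop L2: newt, badger, vole uncovered — not redundant.
Drop L3: hare, heron uncovered — not redundant.
None of the transects in C is redundant.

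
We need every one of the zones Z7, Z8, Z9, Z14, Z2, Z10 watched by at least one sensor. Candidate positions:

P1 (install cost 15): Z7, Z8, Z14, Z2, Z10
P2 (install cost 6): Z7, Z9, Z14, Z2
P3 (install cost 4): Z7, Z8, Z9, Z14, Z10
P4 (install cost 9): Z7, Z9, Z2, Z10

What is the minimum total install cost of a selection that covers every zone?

10

P2, P3 cover every zone at install cost 6 + 4 = 10.
Any cover uses at least 2 sensor positions; among all covering selections none totals below 10.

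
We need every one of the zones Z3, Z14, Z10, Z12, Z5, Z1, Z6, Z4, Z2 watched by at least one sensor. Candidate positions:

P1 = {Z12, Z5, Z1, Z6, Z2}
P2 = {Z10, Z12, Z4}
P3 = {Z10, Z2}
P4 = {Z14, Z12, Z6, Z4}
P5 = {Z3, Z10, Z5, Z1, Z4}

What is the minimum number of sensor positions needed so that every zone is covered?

3

P1, P4, P5 together cover {Z3, Z14, Z10, Z12, Z5, Z1, Z6, Z4, Z2} — every zone.
No 2 of the 5 sensor positions cover everything (all 10 pairs fall short), so 3 is minimum.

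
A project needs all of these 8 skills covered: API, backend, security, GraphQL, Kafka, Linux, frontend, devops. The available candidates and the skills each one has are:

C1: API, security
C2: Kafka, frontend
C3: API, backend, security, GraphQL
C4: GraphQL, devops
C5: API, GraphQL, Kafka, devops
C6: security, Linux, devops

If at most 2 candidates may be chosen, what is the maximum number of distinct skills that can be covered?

6

Choosing C2, C3 covers {API, backend, security, GraphQL, Kafka, frontend} — 6 skills.
No choice of 2 candidates does better; here Linux, devops are left uncovered.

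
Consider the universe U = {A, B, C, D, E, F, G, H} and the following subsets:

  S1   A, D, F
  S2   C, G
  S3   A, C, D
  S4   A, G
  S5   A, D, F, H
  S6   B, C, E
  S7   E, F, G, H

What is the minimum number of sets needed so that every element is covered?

S1, S6, S7 together cover {A, B, C, D, E, F, G, H} — every element.
No 2 of the 7 sets cover everything (all 21 pairs fall short), so 3 is minimum.

3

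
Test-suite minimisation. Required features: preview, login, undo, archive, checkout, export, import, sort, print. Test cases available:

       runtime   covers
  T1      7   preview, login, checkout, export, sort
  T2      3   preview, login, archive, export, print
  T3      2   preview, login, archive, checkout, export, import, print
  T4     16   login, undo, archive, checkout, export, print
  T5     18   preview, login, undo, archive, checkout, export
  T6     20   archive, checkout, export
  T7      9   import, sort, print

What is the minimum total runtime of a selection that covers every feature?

25

T1, T3, T4 cover every feature at runtime 7 + 2 + 16 = 25.
Any cover uses at least 2 test cases; among all covering selections none totals below 25.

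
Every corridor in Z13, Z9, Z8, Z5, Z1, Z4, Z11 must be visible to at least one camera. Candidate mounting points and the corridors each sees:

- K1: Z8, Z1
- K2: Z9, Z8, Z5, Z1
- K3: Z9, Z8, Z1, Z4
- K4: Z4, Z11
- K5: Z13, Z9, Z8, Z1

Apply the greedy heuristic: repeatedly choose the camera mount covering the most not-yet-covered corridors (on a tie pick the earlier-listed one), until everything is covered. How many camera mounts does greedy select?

Pick 1: K2 covers 4 new corridors (Z9, Z8, Z5, Z1).
Pick 2: K4 covers 2 new corridors (Z4, Z11).
Pick 3: K5 covers 1 new corridors (Z13).
Greedy uses 3 camera mounts.

3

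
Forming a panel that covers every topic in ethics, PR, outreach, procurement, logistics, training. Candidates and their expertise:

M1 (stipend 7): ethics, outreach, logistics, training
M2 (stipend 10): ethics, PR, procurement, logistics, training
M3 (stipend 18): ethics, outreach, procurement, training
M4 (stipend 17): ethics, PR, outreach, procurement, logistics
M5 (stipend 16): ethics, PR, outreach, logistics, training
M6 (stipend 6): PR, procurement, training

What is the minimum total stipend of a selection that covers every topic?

M1, M6 cover every topic at stipend 7 + 6 = 13.
Any cover uses at least 2 members; among all covering selections none totals below 13.

13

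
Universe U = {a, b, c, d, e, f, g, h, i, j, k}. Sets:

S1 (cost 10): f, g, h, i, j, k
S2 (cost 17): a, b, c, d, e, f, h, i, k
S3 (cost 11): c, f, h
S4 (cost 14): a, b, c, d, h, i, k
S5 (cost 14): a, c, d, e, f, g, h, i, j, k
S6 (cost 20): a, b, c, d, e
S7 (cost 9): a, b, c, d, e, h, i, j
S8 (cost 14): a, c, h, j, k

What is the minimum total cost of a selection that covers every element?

S1, S7 cover every element at cost 10 + 9 = 19.
Any cover uses at least 2 sets; among all covering selections none totals below 19.

19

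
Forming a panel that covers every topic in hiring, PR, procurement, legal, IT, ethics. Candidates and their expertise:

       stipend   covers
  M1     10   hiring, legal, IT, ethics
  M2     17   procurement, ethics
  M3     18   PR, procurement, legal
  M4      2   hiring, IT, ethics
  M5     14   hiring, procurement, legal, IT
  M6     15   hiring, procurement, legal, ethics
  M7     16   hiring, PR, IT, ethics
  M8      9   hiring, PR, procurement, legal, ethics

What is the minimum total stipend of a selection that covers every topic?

M4, M8 cover every topic at stipend 2 + 9 = 11.
Any cover uses at least 2 members; among all covering selections none totals below 11.

11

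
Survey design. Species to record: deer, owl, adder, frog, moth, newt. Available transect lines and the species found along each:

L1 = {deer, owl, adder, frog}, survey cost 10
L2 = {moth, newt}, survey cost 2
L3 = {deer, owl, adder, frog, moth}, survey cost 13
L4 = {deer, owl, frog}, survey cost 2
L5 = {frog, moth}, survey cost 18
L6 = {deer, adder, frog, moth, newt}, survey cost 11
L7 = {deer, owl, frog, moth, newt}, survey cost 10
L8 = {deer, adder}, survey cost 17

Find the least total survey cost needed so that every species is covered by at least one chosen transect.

L1, L2 cover every species at survey cost 10 + 2 = 12.
Any cover uses at least 2 transects; among all covering selections none totals below 12.
Greedy by coverage-per-survey cost would pick L4, L2, L1 for 14 — worse than the optimum 12.

12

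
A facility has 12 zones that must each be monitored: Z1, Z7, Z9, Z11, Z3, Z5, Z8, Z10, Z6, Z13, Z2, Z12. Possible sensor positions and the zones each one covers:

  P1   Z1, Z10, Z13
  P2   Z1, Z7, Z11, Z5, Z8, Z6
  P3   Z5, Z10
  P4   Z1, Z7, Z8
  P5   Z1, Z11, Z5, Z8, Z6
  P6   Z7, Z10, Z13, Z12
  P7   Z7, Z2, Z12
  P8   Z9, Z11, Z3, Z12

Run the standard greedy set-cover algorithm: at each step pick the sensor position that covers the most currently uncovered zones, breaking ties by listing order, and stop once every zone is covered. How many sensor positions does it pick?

4

Pick 1: P2 covers 6 new zones (Z1, Z7, Z11, Z5, Z8, Z6).
Pick 2: P6 covers 3 new zones (Z10, Z13, Z12).
Pick 3: P8 covers 2 new zones (Z9, Z3).
Pick 4: P7 covers 1 new zones (Z2).
Greedy uses 4 sensor positions.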